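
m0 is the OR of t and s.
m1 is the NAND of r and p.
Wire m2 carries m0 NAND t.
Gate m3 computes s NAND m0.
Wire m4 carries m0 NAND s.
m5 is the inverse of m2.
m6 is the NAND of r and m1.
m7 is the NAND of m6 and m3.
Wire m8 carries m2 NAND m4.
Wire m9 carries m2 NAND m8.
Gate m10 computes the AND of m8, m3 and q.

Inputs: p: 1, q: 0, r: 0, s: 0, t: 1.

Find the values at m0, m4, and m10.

m0 = 1, m4 = 1, m10 = 0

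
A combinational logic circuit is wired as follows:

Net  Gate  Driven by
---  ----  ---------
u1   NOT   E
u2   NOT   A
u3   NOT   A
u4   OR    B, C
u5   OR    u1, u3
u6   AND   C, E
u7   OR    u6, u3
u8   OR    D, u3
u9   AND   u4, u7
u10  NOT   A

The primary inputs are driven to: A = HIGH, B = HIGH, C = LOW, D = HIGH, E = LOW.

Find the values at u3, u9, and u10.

u3 = NOT A = NOT HIGH = LOW
u4 = B OR C = HIGH OR LOW = HIGH
u6 = C AND E = LOW AND LOW = LOW
u7 = u6 OR u3 = LOW OR LOW = LOW
u9 = u4 AND u7 = HIGH AND LOW = LOW
u10 = NOT A = NOT HIGH = LOW

u3 = LOW; u9 = LOW; u10 = LOW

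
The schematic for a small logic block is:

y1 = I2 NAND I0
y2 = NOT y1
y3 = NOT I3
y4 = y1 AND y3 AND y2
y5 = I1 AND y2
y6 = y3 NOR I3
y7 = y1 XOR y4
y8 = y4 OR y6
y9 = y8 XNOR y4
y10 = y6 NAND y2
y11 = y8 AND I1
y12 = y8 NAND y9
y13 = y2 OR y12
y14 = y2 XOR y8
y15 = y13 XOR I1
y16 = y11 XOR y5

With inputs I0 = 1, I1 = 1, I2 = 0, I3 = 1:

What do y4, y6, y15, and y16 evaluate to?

y4 = 0  y6 = 0  y15 = 0  y16 = 0

y1 = I2 NAND I0 = 0 NAND 1 = 1
y2 = NOT y1 = NOT 1 = 0
y3 = NOT I3 = NOT 1 = 0
y4 = y1 AND y3 AND y2 = 1 AND 0 AND 0 = 0
y5 = I1 AND y2 = 1 AND 0 = 0
y6 = y3 NOR I3 = 0 NOR 1 = 0
y8 = y4 OR y6 = 0 OR 0 = 0
y9 = y8 XNOR y4 = 0 XNOR 0 = 1
y11 = y8 AND I1 = 0 AND 1 = 0
y12 = y8 NAND y9 = 0 NAND 1 = 1
y13 = y2 OR y12 = 0 OR 1 = 1
y15 = y13 XOR I1 = 1 XOR 1 = 0
y16 = y11 XOR y5 = 0 XOR 0 = 0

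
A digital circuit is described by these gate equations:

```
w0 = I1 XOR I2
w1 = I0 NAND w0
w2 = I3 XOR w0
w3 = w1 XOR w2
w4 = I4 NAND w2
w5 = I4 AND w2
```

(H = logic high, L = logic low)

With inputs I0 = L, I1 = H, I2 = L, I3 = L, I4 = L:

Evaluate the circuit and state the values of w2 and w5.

w0 = I1 XOR I2 = H XOR L = H
w2 = I3 XOR w0 = L XOR H = H
w5 = I4 AND w2 = L AND H = L

w2 = H  w5 = L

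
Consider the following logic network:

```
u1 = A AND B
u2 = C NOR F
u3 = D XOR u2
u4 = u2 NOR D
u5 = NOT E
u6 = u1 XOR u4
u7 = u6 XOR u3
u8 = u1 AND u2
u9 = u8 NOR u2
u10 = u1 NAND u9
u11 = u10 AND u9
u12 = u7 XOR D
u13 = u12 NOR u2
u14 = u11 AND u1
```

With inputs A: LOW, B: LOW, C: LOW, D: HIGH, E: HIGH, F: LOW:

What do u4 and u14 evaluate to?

u1 = A AND B = LOW AND LOW = LOW
u2 = C NOR F = LOW NOR LOW = HIGH
u4 = u2 NOR D = HIGH NOR HIGH = LOW
u8 = u1 AND u2 = LOW AND HIGH = LOW
u9 = u8 NOR u2 = LOW NOR HIGH = LOW
u10 = u1 NAND u9 = LOW NAND LOW = HIGH
u11 = u10 AND u9 = HIGH AND LOW = LOW
u14 = u11 AND u1 = LOW AND LOW = LOW

u4 = LOW, u14 = LOW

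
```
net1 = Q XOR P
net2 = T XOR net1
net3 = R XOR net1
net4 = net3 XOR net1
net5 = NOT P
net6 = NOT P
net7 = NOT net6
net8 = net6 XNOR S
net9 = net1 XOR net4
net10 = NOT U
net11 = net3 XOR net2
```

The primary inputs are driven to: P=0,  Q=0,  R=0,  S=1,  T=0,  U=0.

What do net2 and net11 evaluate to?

net1 = Q XOR P = 0 XOR 0 = 0
net2 = T XOR net1 = 0 XOR 0 = 0
net3 = R XOR net1 = 0 XOR 0 = 0
net11 = net3 XOR net2 = 0 XOR 0 = 0

net2 = 0  net11 = 0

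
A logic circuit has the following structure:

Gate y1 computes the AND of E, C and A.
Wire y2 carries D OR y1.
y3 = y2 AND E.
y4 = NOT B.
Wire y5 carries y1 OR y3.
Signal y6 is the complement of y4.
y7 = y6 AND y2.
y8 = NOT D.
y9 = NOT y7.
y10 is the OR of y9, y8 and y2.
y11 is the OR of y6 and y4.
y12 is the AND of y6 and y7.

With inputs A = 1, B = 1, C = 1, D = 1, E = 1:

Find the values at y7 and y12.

y7 = 1, y12 = 1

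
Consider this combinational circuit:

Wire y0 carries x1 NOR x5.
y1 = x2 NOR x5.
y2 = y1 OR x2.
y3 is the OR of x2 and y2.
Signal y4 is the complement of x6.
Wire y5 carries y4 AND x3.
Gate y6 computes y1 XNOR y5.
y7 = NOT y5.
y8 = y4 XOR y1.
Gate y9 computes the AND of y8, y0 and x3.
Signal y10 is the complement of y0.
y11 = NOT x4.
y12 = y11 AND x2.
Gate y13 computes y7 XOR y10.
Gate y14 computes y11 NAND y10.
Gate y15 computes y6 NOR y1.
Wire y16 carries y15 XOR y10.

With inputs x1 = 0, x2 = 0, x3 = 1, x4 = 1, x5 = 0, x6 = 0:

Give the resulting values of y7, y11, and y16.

y0 = x1 NOR x5 = 0 NOR 0 = 1
y1 = x2 NOR x5 = 0 NOR 0 = 1
y4 = NOT x6 = NOT 0 = 1
y5 = y4 AND x3 = 1 AND 1 = 1
y6 = y1 XNOR y5 = 1 XNOR 1 = 1
y7 = NOT y5 = NOT 1 = 0
y10 = NOT y0 = NOT 1 = 0
y11 = NOT x4 = NOT 1 = 0
y15 = y6 NOR y1 = 1 NOR 1 = 0
y16 = y15 XOR y10 = 0 XOR 0 = 0

y7 = 0, y11 = 0, y16 = 0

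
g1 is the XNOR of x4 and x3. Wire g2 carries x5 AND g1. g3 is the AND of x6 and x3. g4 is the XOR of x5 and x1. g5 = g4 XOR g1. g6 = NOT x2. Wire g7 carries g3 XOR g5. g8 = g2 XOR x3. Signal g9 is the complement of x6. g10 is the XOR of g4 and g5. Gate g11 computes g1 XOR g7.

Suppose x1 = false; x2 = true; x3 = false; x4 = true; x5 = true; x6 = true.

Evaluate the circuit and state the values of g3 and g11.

g1 = x4 XNOR x3 = true XNOR false = false
g3 = x6 AND x3 = true AND false = false
g4 = x5 XOR x1 = true XOR false = true
g5 = g4 XOR g1 = true XOR false = true
g7 = g3 XOR g5 = false XOR true = true
g11 = g1 XOR g7 = false XOR true = true

g3 = false  g11 = true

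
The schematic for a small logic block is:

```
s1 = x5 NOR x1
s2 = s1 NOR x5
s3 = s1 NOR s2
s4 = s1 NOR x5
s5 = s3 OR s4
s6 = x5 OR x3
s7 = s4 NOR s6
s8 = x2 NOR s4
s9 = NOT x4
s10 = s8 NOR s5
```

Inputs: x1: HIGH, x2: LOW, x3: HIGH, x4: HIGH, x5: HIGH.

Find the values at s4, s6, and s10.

s4 = LOW, s6 = HIGH, s10 = LOW

s1 = x5 NOR x1 = HIGH NOR HIGH = LOW
s2 = s1 NOR x5 = LOW NOR HIGH = LOW
s3 = s1 NOR s2 = LOW NOR LOW = HIGH
s4 = s1 NOR x5 = LOW NOR HIGH = LOW
s5 = s3 OR s4 = HIGH OR LOW = HIGH
s6 = x5 OR x3 = HIGH OR HIGH = HIGH
s8 = x2 NOR s4 = LOW NOR LOW = HIGH
s10 = s8 NOR s5 = HIGH NOR HIGH = LOW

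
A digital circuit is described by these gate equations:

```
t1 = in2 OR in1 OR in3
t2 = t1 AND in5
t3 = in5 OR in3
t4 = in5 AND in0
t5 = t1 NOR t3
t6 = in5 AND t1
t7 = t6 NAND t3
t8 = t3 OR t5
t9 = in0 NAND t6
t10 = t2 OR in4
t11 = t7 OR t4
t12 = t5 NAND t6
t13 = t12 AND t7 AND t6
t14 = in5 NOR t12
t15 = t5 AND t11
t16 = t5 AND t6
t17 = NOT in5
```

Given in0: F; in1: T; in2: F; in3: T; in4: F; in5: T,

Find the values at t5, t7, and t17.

t1 = in2 OR in1 OR in3 = F OR T OR T = T
t3 = in5 OR in3 = T OR T = T
t5 = t1 NOR t3 = T NOR T = F
t6 = in5 AND t1 = T AND T = T
t7 = t6 NAND t3 = T NAND T = F
t17 = NOT in5 = NOT T = F

t5 = F  t7 = F  t17 = F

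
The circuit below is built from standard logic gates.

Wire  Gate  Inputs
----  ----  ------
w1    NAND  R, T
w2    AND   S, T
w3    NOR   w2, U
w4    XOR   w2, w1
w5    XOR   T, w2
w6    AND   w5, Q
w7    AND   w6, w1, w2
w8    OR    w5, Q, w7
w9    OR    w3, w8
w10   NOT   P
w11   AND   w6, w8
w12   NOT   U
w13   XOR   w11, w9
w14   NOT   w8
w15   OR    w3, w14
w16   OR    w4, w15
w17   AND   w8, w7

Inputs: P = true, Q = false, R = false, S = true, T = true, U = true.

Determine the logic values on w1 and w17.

w1 = R NAND T = false NAND true = true
w2 = S AND T = true AND true = true
w5 = T XOR w2 = true XOR true = false
w6 = w5 AND Q = false AND false = false
w7 = w6 AND w1 AND w2 = false AND true AND true = false
w8 = w5 OR Q OR w7 = false OR false OR false = false
w17 = w8 AND w7 = false AND false = false

w1 = true; w17 = false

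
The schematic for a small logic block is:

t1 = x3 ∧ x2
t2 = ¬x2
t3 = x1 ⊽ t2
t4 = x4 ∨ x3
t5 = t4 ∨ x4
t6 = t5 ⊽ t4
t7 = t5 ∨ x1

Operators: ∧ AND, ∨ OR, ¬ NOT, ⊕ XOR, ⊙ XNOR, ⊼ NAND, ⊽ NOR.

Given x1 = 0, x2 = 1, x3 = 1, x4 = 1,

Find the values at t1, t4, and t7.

t1 = x3 AND x2 = 1 AND 1 = 1
t4 = x4 OR x3 = 1 OR 1 = 1
t5 = t4 OR x4 = 1 OR 1 = 1
t7 = t5 OR x1 = 1 OR 0 = 1

t1 = 1; t4 = 1; t7 = 1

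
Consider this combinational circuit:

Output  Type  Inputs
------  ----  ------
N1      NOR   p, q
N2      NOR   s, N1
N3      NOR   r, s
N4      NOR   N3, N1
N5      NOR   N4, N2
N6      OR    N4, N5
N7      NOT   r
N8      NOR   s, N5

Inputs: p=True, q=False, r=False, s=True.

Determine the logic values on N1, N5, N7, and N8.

N1 = p NOR q = True NOR False = False
N2 = s NOR N1 = True NOR False = False
N3 = r NOR s = False NOR True = False
N4 = N3 NOR N1 = False NOR False = True
N5 = N4 NOR N2 = True NOR False = False
N7 = NOT r = NOT False = True
N8 = s NOR N5 = True NOR False = False

N1 = False; N5 = False; N7 = True; N8 = False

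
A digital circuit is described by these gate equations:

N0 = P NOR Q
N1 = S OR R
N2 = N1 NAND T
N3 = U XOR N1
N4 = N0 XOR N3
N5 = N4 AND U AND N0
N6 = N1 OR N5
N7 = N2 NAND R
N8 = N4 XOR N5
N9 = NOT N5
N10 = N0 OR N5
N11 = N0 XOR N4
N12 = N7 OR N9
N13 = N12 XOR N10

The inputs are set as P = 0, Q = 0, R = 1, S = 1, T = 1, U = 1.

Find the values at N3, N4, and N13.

N0 = P NOR Q = 0 NOR 0 = 1
N1 = S OR R = 1 OR 1 = 1
N2 = N1 NAND T = 1 NAND 1 = 0
N3 = U XOR N1 = 1 XOR 1 = 0
N4 = N0 XOR N3 = 1 XOR 0 = 1
N5 = N4 AND U AND N0 = 1 AND 1 AND 1 = 1
N7 = N2 NAND R = 0 NAND 1 = 1
N9 = NOT N5 = NOT 1 = 0
N10 = N0 OR N5 = 1 OR 1 = 1
N12 = N7 OR N9 = 1 OR 0 = 1
N13 = N12 XOR N10 = 1 XOR 1 = 0

N3 = 0  N4 = 1  N13 = 0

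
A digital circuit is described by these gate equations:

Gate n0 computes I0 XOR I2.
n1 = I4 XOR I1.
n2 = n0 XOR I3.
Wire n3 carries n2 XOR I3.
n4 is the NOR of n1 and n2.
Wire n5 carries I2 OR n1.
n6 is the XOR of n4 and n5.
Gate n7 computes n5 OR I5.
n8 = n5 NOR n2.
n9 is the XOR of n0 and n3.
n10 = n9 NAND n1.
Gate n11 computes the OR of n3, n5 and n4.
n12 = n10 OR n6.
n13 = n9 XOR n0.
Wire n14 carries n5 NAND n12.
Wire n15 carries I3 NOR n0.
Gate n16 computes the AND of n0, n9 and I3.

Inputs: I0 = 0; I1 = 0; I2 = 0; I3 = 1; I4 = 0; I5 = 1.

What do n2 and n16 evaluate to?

n2 = 1, n16 = 0

n0 = I0 XOR I2 = 0 XOR 0 = 0
n2 = n0 XOR I3 = 0 XOR 1 = 1
n3 = n2 XOR I3 = 1 XOR 1 = 0
n9 = n0 XOR n3 = 0 XOR 0 = 0
n16 = n0 AND n9 AND I3 = 0 AND 0 AND 1 = 0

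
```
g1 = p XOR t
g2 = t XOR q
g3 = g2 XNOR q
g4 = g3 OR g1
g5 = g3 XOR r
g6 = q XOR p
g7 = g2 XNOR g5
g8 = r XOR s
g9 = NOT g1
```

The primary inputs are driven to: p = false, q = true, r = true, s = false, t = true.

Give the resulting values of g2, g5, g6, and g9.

g2 = false, g5 = true, g6 = true, g9 = false

g1 = p XOR t = false XOR true = true
g2 = t XOR q = true XOR true = false
g3 = g2 XNOR q = false XNOR true = false
g5 = g3 XOR r = false XOR true = true
g6 = q XOR p = true XOR false = true
g9 = NOT g1 = NOT true = false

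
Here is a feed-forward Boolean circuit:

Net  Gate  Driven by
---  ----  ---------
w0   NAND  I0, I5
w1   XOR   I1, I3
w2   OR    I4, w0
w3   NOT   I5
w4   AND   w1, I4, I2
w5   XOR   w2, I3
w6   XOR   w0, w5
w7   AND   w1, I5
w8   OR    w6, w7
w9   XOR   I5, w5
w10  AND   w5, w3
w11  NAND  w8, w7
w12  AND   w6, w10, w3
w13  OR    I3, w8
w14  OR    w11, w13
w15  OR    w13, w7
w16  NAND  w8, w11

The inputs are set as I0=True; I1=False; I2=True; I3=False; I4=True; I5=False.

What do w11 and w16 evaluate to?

w0 = I0 NAND I5 = True NAND False = True
w1 = I1 XOR I3 = False XOR False = False
w2 = I4 OR w0 = True OR True = True
w5 = w2 XOR I3 = True XOR False = True
w6 = w0 XOR w5 = True XOR True = False
w7 = w1 AND I5 = False AND False = False
w8 = w6 OR w7 = False OR False = False
w11 = w8 NAND w7 = False NAND False = True
w16 = w8 NAND w11 = False NAND True = True

w11 = True, w16 = True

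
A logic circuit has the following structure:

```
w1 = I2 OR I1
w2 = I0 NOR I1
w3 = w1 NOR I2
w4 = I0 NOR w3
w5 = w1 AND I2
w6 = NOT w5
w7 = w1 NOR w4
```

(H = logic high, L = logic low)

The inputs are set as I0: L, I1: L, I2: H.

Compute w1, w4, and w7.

w1 = I2 OR I1 = H OR L = H
w3 = w1 NOR I2 = H NOR H = L
w4 = I0 NOR w3 = L NOR L = H
w7 = w1 NOR w4 = H NOR H = L

w1 = H; w4 = H; w7 = L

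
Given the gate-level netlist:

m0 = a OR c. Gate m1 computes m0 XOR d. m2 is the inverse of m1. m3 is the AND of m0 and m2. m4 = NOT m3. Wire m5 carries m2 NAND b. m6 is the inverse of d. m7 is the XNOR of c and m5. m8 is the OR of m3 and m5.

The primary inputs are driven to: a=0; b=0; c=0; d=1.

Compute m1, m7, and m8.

m1 = 1; m7 = 0; m8 = 1

m0 = a OR c = 0 OR 0 = 0
m1 = m0 XOR d = 0 XOR 1 = 1
m2 = NOT m1 = NOT 1 = 0
m3 = m0 AND m2 = 0 AND 0 = 0
m5 = m2 NAND b = 0 NAND 0 = 1
m7 = c XNOR m5 = 0 XNOR 1 = 0
m8 = m3 OR m5 = 0 OR 1 = 1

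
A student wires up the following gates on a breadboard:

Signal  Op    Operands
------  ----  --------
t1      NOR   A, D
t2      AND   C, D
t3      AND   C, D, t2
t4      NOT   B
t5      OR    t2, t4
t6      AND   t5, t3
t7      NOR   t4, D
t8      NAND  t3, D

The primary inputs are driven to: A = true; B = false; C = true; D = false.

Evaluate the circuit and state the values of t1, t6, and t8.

t1 = A NOR D = true NOR false = false
t2 = C AND D = true AND false = false
t3 = C AND D AND t2 = true AND false AND false = false
t4 = NOT B = NOT false = true
t5 = t2 OR t4 = false OR true = true
t6 = t5 AND t3 = true AND false = false
t8 = t3 NAND D = false NAND false = true

t1 = false; t6 = false; t8 = true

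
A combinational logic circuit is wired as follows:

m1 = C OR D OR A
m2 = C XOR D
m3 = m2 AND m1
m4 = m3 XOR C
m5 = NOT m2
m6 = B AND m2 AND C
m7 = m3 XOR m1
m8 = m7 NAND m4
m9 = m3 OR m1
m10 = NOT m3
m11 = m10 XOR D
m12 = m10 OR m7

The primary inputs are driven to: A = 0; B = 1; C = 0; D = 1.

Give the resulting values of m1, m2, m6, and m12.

m1 = C OR D OR A = 0 OR 1 OR 0 = 1
m2 = C XOR D = 0 XOR 1 = 1
m3 = m2 AND m1 = 1 AND 1 = 1
m6 = B AND m2 AND C = 1 AND 1 AND 0 = 0
m7 = m3 XOR m1 = 1 XOR 1 = 0
m10 = NOT m3 = NOT 1 = 0
m12 = m10 OR m7 = 0 OR 0 = 0

m1 = 1, m2 = 1, m6 = 0, m12 = 0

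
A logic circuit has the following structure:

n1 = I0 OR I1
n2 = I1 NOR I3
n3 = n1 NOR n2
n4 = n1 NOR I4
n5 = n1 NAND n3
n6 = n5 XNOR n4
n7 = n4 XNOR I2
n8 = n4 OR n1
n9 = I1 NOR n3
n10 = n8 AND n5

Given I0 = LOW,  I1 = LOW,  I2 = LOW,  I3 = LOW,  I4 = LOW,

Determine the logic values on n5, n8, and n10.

n1 = I0 OR I1 = LOW OR LOW = LOW
n2 = I1 NOR I3 = LOW NOR LOW = HIGH
n3 = n1 NOR n2 = LOW NOR HIGH = LOW
n4 = n1 NOR I4 = LOW NOR LOW = HIGH
n5 = n1 NAND n3 = LOW NAND LOW = HIGH
n8 = n4 OR n1 = HIGH OR LOW = HIGH
n10 = n8 AND n5 = HIGH AND HIGH = HIGH

n5 = HIGH, n8 = HIGH, n10 = HIGH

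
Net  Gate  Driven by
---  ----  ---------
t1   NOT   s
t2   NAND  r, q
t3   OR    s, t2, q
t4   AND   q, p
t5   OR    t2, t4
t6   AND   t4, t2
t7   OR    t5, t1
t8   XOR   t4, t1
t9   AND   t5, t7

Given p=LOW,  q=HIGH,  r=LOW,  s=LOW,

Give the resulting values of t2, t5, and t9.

t1 = NOT s = NOT LOW = HIGH
t2 = r NAND q = LOW NAND HIGH = HIGH
t4 = q AND p = HIGH AND LOW = LOW
t5 = t2 OR t4 = HIGH OR LOW = HIGH
t7 = t5 OR t1 = HIGH OR HIGH = HIGH
t9 = t5 AND t7 = HIGH AND HIGH = HIGH

t2 = HIGH; t5 = HIGH; t9 = HIGH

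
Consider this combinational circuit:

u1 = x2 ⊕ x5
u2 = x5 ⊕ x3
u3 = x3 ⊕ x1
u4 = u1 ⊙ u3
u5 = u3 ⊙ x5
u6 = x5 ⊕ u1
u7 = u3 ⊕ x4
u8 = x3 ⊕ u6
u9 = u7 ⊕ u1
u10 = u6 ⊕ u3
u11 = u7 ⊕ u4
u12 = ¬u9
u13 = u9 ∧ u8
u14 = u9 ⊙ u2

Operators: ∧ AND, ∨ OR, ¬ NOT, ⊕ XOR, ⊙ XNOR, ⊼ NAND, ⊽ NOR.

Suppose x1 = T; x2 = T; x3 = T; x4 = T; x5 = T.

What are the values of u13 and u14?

u1 = x2 XOR x5 = T XOR T = F
u2 = x5 XOR x3 = T XOR T = F
u3 = x3 XOR x1 = T XOR T = F
u6 = x5 XOR u1 = T XOR F = T
u7 = u3 XOR x4 = F XOR T = T
u8 = x3 XOR u6 = T XOR T = F
u9 = u7 XOR u1 = T XOR F = T
u13 = u9 AND u8 = T AND F = F
u14 = u9 XNOR u2 = T XNOR F = F

u13 = F, u14 = F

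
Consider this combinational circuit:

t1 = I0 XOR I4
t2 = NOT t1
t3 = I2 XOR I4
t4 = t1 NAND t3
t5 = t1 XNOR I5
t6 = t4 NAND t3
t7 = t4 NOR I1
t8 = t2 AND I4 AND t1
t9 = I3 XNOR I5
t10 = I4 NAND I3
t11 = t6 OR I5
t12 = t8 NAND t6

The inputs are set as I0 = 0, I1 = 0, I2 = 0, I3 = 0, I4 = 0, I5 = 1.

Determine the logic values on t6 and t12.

t1 = I0 XOR I4 = 0 XOR 0 = 0
t2 = NOT t1 = NOT 0 = 1
t3 = I2 XOR I4 = 0 XOR 0 = 0
t4 = t1 NAND t3 = 0 NAND 0 = 1
t6 = t4 NAND t3 = 1 NAND 0 = 1
t8 = t2 AND I4 AND t1 = 1 AND 0 AND 0 = 0
t12 = t8 NAND t6 = 0 NAND 1 = 1

t6 = 1, t12 = 1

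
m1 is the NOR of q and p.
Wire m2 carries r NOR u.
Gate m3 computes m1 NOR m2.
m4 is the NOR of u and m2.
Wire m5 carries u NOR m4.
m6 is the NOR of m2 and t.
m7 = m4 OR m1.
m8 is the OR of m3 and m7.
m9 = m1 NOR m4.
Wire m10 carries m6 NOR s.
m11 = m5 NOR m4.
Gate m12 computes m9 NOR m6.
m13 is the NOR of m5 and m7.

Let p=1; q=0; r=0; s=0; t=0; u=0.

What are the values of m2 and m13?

m2 = 1, m13 = 0

m1 = q NOR p = 0 NOR 1 = 0
m2 = r NOR u = 0 NOR 0 = 1
m4 = u NOR m2 = 0 NOR 1 = 0
m5 = u NOR m4 = 0 NOR 0 = 1
m7 = m4 OR m1 = 0 OR 0 = 0
m13 = m5 NOR m7 = 1 NOR 0 = 0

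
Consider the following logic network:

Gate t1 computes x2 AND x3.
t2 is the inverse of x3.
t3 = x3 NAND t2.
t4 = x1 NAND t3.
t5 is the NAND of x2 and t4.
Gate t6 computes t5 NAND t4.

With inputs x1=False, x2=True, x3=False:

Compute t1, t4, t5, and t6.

t1 = x2 AND x3 = True AND False = False
t2 = NOT x3 = NOT False = True
t3 = x3 NAND t2 = False NAND True = True
t4 = x1 NAND t3 = False NAND True = True
t5 = x2 NAND t4 = True NAND True = False
t6 = t5 NAND t4 = False NAND True = True

t1 = False, t4 = True, t5 = False, t6 = True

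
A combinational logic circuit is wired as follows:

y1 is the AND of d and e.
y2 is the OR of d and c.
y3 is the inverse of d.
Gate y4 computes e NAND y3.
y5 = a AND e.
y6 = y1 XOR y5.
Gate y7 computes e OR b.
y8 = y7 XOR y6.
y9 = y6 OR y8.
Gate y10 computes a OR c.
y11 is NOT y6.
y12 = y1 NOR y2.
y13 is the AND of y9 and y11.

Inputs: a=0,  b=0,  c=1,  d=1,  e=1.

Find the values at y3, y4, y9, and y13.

y1 = d AND e = 1 AND 1 = 1
y3 = NOT d = NOT 1 = 0
y4 = e NAND y3 = 1 NAND 0 = 1
y5 = a AND e = 0 AND 1 = 0
y6 = y1 XOR y5 = 1 XOR 0 = 1
y7 = e OR b = 1 OR 0 = 1
y8 = y7 XOR y6 = 1 XOR 1 = 0
y9 = y6 OR y8 = 1 OR 0 = 1
y11 = NOT y6 = NOT 1 = 0
y13 = y9 AND y11 = 1 AND 0 = 0

y3 = 0, y4 = 1, y9 = 1, y13 = 0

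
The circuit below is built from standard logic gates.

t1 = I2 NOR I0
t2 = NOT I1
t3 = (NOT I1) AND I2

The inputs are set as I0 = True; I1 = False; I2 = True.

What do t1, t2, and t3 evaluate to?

t1 = False, t2 = True, t3 = True

t1 = True NOR True = False
t2 = NOT False = True
t3 = (NOT False) AND True = True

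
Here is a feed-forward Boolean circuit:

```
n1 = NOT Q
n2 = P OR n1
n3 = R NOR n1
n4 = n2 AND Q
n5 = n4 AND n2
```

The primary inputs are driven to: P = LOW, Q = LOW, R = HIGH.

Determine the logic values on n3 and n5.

n3 = LOW; n5 = LOW

n1 = NOT Q = NOT LOW = HIGH
n2 = P OR n1 = LOW OR HIGH = HIGH
n3 = R NOR n1 = HIGH NOR HIGH = LOW
n4 = n2 AND Q = HIGH AND LOW = LOW
n5 = n4 AND n2 = LOW AND HIGH = LOW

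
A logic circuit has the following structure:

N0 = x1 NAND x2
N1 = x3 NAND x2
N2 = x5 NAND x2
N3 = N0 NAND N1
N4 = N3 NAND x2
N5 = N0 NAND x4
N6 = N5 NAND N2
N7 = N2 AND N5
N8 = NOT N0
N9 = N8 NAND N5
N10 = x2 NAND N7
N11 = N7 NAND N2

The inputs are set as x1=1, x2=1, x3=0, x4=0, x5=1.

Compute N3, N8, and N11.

N3 = 1  N8 = 1  N11 = 1

N0 = x1 NAND x2 = 1 NAND 1 = 0
N1 = x3 NAND x2 = 0 NAND 1 = 1
N2 = x5 NAND x2 = 1 NAND 1 = 0
N3 = N0 NAND N1 = 0 NAND 1 = 1
N5 = N0 NAND x4 = 0 NAND 0 = 1
N7 = N2 AND N5 = 0 AND 1 = 0
N8 = NOT N0 = NOT 0 = 1
N11 = N7 NAND N2 = 0 NAND 0 = 1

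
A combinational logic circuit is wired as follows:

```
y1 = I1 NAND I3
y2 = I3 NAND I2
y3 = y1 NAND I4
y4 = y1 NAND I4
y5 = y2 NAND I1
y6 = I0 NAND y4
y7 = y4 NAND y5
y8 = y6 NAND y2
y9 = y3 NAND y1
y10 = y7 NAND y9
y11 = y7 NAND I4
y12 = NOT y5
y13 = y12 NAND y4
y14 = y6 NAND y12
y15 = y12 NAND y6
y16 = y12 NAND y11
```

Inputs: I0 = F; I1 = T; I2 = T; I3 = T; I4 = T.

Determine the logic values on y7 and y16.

y7 = F, y16 = T

y1 = I1 NAND I3 = T NAND T = F
y2 = I3 NAND I2 = T NAND T = F
y4 = y1 NAND I4 = F NAND T = T
y5 = y2 NAND I1 = F NAND T = T
y7 = y4 NAND y5 = T NAND T = F
y11 = y7 NAND I4 = F NAND T = T
y12 = NOT y5 = NOT T = F
y16 = y12 NAND y11 = F NAND T = T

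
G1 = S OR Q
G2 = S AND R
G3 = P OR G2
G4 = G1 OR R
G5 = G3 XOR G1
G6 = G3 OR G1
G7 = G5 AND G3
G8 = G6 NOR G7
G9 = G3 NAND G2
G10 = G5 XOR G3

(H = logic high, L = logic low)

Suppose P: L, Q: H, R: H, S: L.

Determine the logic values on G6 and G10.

G1 = S OR Q = L OR H = H
G2 = S AND R = L AND H = L
G3 = P OR G2 = L OR L = L
G5 = G3 XOR G1 = L XOR H = H
G6 = G3 OR G1 = L OR H = H
G10 = G5 XOR G3 = H XOR L = H

G6 = H, G10 = H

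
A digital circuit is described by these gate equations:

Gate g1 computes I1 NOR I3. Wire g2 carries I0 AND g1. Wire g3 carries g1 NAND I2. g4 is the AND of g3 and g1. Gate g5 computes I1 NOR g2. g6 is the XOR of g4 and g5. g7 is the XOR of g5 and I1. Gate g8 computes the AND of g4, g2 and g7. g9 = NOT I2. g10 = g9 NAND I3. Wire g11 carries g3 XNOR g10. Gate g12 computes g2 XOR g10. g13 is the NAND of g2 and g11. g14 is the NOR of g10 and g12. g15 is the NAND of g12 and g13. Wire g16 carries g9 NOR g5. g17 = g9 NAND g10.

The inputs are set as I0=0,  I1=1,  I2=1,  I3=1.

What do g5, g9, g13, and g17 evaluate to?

g5 = 0, g9 = 0, g13 = 1, g17 = 1

g1 = I1 NOR I3 = 1 NOR 1 = 0
g2 = I0 AND g1 = 0 AND 0 = 0
g3 = g1 NAND I2 = 0 NAND 1 = 1
g5 = I1 NOR g2 = 1 NOR 0 = 0
g9 = NOT I2 = NOT 1 = 0
g10 = g9 NAND I3 = 0 NAND 1 = 1
g11 = g3 XNOR g10 = 1 XNOR 1 = 1
g13 = g2 NAND g11 = 0 NAND 1 = 1
g17 = g9 NAND g10 = 0 NAND 1 = 1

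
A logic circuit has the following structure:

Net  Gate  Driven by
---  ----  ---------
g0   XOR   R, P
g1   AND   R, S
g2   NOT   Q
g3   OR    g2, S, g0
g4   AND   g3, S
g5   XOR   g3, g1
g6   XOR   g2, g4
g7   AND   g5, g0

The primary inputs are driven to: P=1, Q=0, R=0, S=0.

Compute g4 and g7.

g0 = R XOR P = 0 XOR 1 = 1
g1 = R AND S = 0 AND 0 = 0
g2 = NOT Q = NOT 0 = 1
g3 = g2 OR S OR g0 = 1 OR 0 OR 1 = 1
g4 = g3 AND S = 1 AND 0 = 0
g5 = g3 XOR g1 = 1 XOR 0 = 1
g7 = g5 AND g0 = 1 AND 1 = 1

g4 = 0; g7 = 1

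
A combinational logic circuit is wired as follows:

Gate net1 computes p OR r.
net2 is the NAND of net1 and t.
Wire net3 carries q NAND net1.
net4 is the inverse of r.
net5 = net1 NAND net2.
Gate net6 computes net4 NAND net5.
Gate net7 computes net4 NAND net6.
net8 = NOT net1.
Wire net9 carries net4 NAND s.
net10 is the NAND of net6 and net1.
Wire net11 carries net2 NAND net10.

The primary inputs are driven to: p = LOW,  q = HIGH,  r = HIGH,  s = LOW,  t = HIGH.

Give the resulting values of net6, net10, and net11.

net1 = p OR r = LOW OR HIGH = HIGH
net2 = net1 NAND t = HIGH NAND HIGH = LOW
net4 = NOT r = NOT HIGH = LOW
net5 = net1 NAND net2 = HIGH NAND LOW = HIGH
net6 = net4 NAND net5 = LOW NAND HIGH = HIGH
net10 = net6 NAND net1 = HIGH NAND HIGH = LOW
net11 = net2 NAND net10 = LOW NAND LOW = HIGH

net6 = HIGH, net10 = LOW, net11 = HIGH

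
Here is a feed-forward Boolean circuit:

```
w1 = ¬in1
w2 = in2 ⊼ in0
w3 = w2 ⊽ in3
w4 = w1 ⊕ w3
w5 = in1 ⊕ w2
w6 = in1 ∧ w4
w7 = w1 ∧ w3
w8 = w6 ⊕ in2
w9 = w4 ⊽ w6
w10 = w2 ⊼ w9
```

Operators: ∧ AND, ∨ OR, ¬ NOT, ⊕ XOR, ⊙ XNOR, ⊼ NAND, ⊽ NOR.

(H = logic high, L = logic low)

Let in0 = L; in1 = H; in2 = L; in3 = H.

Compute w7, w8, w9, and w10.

w7 = L, w8 = L, w9 = H, w10 = L

w1 = NOT in1 = NOT H = L
w2 = in2 NAND in0 = L NAND L = H
w3 = w2 NOR in3 = H NOR H = L
w4 = w1 XOR w3 = L XOR L = L
w6 = in1 AND w4 = H AND L = L
w7 = w1 AND w3 = L AND L = L
w8 = w6 XOR in2 = L XOR L = L
w9 = w4 NOR w6 = L NOR L = H
w10 = w2 NAND w9 = H NAND H = L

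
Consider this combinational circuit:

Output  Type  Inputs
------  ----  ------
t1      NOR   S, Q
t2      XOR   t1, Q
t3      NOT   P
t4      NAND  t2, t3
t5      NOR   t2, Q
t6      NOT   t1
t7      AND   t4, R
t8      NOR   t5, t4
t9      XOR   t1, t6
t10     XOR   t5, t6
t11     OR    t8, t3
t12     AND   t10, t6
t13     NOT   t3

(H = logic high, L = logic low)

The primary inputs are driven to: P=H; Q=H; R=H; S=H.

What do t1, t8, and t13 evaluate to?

t1 = L, t8 = L, t13 = H

t1 = S NOR Q = H NOR H = L
t2 = t1 XOR Q = L XOR H = H
t3 = NOT P = NOT H = L
t4 = t2 NAND t3 = H NAND L = H
t5 = t2 NOR Q = H NOR H = L
t8 = t5 NOR t4 = L NOR H = L
t13 = NOT t3 = NOT L = H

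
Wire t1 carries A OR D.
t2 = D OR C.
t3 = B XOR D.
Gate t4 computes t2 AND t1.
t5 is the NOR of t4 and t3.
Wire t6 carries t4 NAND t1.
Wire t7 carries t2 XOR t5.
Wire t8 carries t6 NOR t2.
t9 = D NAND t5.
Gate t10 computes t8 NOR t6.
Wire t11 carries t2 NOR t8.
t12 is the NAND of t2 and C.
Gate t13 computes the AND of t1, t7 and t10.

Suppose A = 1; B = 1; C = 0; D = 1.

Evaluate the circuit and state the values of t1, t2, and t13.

t1 = A OR D = 1 OR 1 = 1
t2 = D OR C = 1 OR 0 = 1
t3 = B XOR D = 1 XOR 1 = 0
t4 = t2 AND t1 = 1 AND 1 = 1
t5 = t4 NOR t3 = 1 NOR 0 = 0
t6 = t4 NAND t1 = 1 NAND 1 = 0
t7 = t2 XOR t5 = 1 XOR 0 = 1
t8 = t6 NOR t2 = 0 NOR 1 = 0
t10 = t8 NOR t6 = 0 NOR 0 = 1
t13 = t1 AND t7 AND t10 = 1 AND 1 AND 1 = 1

t1 = 1, t2 = 1, t13 = 1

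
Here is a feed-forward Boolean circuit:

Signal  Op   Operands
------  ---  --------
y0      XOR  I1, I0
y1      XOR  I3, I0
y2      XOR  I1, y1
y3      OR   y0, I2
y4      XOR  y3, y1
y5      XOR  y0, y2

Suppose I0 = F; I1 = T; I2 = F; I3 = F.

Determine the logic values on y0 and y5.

y0 = T  y5 = F

y0 = I1 XOR I0 = T XOR F = T
y1 = I3 XOR I0 = F XOR F = F
y2 = I1 XOR y1 = T XOR F = T
y5 = y0 XOR y2 = T XOR T = F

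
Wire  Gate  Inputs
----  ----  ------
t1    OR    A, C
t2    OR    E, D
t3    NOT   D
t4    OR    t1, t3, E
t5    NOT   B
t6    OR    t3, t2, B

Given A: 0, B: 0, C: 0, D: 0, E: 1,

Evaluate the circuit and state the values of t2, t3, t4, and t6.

t2 = 1, t3 = 1, t4 = 1, t6 = 1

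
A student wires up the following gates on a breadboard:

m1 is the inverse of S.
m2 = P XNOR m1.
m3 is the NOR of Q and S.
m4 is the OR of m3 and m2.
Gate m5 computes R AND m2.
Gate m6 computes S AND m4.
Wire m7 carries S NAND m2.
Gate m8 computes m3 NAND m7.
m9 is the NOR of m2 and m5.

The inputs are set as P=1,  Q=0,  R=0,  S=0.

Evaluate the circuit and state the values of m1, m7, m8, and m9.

m1 = 1, m7 = 1, m8 = 0, m9 = 0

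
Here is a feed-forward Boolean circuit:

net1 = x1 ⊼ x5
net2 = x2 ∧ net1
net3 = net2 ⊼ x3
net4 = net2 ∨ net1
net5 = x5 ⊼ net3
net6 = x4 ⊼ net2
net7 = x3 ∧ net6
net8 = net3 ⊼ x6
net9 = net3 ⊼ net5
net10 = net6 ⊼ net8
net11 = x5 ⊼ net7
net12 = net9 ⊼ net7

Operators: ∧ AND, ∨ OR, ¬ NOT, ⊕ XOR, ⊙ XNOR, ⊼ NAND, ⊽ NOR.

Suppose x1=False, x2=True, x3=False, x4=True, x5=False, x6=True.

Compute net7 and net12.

net7 = False, net12 = True

net1 = x1 NAND x5 = False NAND False = True
net2 = x2 AND net1 = True AND True = True
net3 = net2 NAND x3 = True NAND False = True
net5 = x5 NAND net3 = False NAND True = True
net6 = x4 NAND net2 = True NAND True = False
net7 = x3 AND net6 = False AND False = False
net9 = net3 NAND net5 = True NAND True = False
net12 = net9 NAND net7 = False NAND False = True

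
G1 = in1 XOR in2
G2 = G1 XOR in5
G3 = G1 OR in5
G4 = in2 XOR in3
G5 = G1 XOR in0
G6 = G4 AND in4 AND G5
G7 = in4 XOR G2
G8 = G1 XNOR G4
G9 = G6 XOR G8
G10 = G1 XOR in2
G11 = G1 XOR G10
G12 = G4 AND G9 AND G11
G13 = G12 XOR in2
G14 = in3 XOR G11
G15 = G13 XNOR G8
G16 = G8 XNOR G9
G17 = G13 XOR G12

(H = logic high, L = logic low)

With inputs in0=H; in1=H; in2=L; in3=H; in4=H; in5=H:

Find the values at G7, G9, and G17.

G7 = H; G9 = H; G17 = L

G1 = in1 XOR in2 = H XOR L = H
G2 = G1 XOR in5 = H XOR H = L
G4 = in2 XOR in3 = L XOR H = H
G5 = G1 XOR in0 = H XOR H = L
G6 = G4 AND in4 AND G5 = H AND H AND L = L
G7 = in4 XOR G2 = H XOR L = H
G8 = G1 XNOR G4 = H XNOR H = H
G9 = G6 XOR G8 = L XOR H = H
G10 = G1 XOR in2 = H XOR L = H
G11 = G1 XOR G10 = H XOR H = L
G12 = G4 AND G9 AND G11 = H AND H AND L = L
G13 = G12 XOR in2 = L XOR L = L
G17 = G13 XOR G12 = L XOR L = L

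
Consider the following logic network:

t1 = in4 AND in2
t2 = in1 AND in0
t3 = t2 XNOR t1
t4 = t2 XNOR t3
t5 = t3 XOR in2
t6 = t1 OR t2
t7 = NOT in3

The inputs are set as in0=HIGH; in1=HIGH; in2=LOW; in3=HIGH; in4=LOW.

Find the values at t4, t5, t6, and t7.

t1 = in4 AND in2 = LOW AND LOW = LOW
t2 = in1 AND in0 = HIGH AND HIGH = HIGH
t3 = t2 XNOR t1 = HIGH XNOR LOW = LOW
t4 = t2 XNOR t3 = HIGH XNOR LOW = LOW
t5 = t3 XOR in2 = LOW XOR LOW = LOW
t6 = t1 OR t2 = LOW OR HIGH = HIGH
t7 = NOT in3 = NOT HIGH = LOW

t4 = LOW  t5 = LOW  t6 = HIGH  t7 = LOW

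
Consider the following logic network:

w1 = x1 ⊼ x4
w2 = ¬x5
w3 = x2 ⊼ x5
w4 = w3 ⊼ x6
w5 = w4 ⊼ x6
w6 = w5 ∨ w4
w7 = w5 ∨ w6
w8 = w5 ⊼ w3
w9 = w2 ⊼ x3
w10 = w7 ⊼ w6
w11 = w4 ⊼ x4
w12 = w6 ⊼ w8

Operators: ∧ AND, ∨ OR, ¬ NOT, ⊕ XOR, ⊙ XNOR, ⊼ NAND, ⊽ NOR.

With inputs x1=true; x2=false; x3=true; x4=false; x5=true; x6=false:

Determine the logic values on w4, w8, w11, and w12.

w4 = true, w8 = false, w11 = true, w12 = true

w3 = x2 NAND x5 = false NAND true = true
w4 = w3 NAND x6 = true NAND false = true
w5 = w4 NAND x6 = true NAND false = true
w6 = w5 OR w4 = true OR true = true
w8 = w5 NAND w3 = true NAND true = false
w11 = w4 NAND x4 = true NAND false = true
w12 = w6 NAND w8 = true NAND false = true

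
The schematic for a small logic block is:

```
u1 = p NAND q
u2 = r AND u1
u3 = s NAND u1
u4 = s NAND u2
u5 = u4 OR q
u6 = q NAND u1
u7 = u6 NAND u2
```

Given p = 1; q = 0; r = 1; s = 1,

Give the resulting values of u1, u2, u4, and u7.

u1 = p NAND q = 1 NAND 0 = 1
u2 = r AND u1 = 1 AND 1 = 1
u4 = s NAND u2 = 1 NAND 1 = 0
u6 = q NAND u1 = 0 NAND 1 = 1
u7 = u6 NAND u2 = 1 NAND 1 = 0

u1 = 1; u2 = 1; u4 = 0; u7 = 0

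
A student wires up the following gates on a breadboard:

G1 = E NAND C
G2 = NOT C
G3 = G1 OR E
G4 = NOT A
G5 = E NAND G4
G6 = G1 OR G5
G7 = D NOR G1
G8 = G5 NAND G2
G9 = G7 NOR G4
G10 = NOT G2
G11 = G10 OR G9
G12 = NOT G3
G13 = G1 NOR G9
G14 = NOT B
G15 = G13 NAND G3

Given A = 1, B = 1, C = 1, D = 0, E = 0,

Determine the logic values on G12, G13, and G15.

G1 = E NAND C = 0 NAND 1 = 1
G3 = G1 OR E = 1 OR 0 = 1
G4 = NOT A = NOT 1 = 0
G7 = D NOR G1 = 0 NOR 1 = 0
G9 = G7 NOR G4 = 0 NOR 0 = 1
G12 = NOT G3 = NOT 1 = 0
G13 = G1 NOR G9 = 1 NOR 1 = 0
G15 = G13 NAND G3 = 0 NAND 1 = 1

G12 = 0, G13 = 0, G15 = 1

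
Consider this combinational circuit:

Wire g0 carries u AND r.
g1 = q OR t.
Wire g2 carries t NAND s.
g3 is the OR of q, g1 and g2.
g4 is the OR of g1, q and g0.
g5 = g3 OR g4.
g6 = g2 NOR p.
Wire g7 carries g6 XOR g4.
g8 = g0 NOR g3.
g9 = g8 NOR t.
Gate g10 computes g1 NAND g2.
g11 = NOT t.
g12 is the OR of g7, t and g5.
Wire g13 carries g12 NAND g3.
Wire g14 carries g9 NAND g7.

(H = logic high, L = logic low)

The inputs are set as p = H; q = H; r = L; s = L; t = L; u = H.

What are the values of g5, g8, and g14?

g0 = u AND r = H AND L = L
g1 = q OR t = H OR L = H
g2 = t NAND s = L NAND L = H
g3 = q OR g1 OR g2 = H OR H OR H = H
g4 = g1 OR q OR g0 = H OR H OR L = H
g5 = g3 OR g4 = H OR H = H
g6 = g2 NOR p = H NOR H = L
g7 = g6 XOR g4 = L XOR H = H
g8 = g0 NOR g3 = L NOR H = L
g9 = g8 NOR t = L NOR L = H
g14 = g9 NAND g7 = H NAND H = L

g5 = H; g8 = L; g14 = L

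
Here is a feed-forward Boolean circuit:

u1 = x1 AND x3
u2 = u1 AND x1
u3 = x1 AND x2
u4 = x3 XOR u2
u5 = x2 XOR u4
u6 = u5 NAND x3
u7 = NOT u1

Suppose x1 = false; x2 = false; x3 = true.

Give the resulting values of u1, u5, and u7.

u1 = x1 AND x3 = false AND true = false
u2 = u1 AND x1 = false AND false = false
u4 = x3 XOR u2 = true XOR false = true
u5 = x2 XOR u4 = false XOR true = true
u7 = NOT u1 = NOT false = true

u1 = false  u5 = true  u7 = true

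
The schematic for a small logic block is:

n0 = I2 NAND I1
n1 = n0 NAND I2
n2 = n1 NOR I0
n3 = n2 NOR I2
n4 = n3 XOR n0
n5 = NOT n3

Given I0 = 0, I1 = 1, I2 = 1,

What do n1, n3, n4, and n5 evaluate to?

n0 = I2 NAND I1 = 1 NAND 1 = 0
n1 = n0 NAND I2 = 0 NAND 1 = 1
n2 = n1 NOR I0 = 1 NOR 0 = 0
n3 = n2 NOR I2 = 0 NOR 1 = 0
n4 = n3 XOR n0 = 0 XOR 0 = 0
n5 = NOT n3 = NOT 0 = 1

n1 = 1, n3 = 0, n4 = 0, n5 = 1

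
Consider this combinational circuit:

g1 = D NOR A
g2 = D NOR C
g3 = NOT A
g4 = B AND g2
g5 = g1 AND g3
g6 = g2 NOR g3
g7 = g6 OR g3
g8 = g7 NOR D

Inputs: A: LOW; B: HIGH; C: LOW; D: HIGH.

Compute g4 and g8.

g2 = D NOR C = HIGH NOR LOW = LOW
g3 = NOT A = NOT LOW = HIGH
g4 = B AND g2 = HIGH AND LOW = LOW
g6 = g2 NOR g3 = LOW NOR HIGH = LOW
g7 = g6 OR g3 = LOW OR HIGH = HIGH
g8 = g7 NOR D = HIGH NOR HIGH = LOW

g4 = LOW  g8 = LOW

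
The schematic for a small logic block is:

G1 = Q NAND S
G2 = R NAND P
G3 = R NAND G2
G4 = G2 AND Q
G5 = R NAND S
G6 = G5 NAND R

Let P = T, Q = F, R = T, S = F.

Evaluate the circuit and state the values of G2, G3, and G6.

G2 = F  G3 = T  G6 = F

G2 = R NAND P = T NAND T = F
G3 = R NAND G2 = T NAND F = T
G5 = R NAND S = T NAND F = T
G6 = G5 NAND R = T NAND T = F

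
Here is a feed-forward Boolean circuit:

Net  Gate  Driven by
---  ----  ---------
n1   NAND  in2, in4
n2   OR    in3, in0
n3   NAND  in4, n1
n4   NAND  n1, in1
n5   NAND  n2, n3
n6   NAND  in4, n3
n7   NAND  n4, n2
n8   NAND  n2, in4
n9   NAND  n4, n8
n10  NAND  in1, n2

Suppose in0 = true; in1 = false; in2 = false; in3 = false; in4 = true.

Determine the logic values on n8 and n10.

n8 = false  n10 = true

n2 = in3 OR in0 = false OR true = true
n8 = n2 NAND in4 = true NAND true = false
n10 = in1 NAND n2 = false NAND true = true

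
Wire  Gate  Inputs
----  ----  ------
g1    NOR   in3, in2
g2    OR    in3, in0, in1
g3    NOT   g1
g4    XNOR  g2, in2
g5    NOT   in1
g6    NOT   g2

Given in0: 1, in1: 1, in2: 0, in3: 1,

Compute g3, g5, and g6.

g1 = in3 NOR in2 = 1 NOR 0 = 0
g2 = in3 OR in0 OR in1 = 1 OR 1 OR 1 = 1
g3 = NOT g1 = NOT 0 = 1
g5 = NOT in1 = NOT 1 = 0
g6 = NOT g2 = NOT 1 = 0

g3 = 1, g5 = 0, g6 = 0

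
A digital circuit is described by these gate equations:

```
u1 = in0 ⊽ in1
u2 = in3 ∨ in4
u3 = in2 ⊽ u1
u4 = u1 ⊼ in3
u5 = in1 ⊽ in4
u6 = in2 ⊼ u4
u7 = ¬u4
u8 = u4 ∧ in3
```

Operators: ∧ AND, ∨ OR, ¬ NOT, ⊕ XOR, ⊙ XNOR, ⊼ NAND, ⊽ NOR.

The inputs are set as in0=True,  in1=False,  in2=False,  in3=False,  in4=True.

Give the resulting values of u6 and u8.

u6 = True; u8 = False

u1 = in0 NOR in1 = True NOR False = False
u4 = u1 NAND in3 = False NAND False = True
u6 = in2 NAND u4 = False NAND True = True
u8 = u4 AND in3 = True AND False = False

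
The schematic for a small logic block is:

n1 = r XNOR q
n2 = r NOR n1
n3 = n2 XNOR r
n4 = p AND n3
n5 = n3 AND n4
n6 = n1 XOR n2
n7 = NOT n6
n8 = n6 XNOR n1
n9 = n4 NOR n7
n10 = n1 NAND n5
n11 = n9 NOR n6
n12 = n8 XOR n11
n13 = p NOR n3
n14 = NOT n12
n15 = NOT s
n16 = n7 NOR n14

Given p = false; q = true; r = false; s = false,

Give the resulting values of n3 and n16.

n1 = r XNOR q = false XNOR true = false
n2 = r NOR n1 = false NOR false = true
n3 = n2 XNOR r = true XNOR false = false
n4 = p AND n3 = false AND false = false
n6 = n1 XOR n2 = false XOR true = true
n7 = NOT n6 = NOT true = false
n8 = n6 XNOR n1 = true XNOR false = false
n9 = n4 NOR n7 = false NOR false = true
n11 = n9 NOR n6 = true NOR true = false
n12 = n8 XOR n11 = false XOR false = false
n14 = NOT n12 = NOT false = true
n16 = n7 NOR n14 = false NOR true = false

n3 = false; n16 = false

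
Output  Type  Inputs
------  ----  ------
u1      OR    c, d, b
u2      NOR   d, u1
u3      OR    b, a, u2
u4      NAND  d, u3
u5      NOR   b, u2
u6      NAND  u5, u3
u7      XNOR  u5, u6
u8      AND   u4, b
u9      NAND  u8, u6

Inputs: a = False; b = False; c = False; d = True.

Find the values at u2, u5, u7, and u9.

u1 = c OR d OR b = False OR True OR False = True
u2 = d NOR u1 = True NOR True = False
u3 = b OR a OR u2 = False OR False OR False = False
u4 = d NAND u3 = True NAND False = True
u5 = b NOR u2 = False NOR False = True
u6 = u5 NAND u3 = True NAND False = True
u7 = u5 XNOR u6 = True XNOR True = True
u8 = u4 AND b = True AND False = False
u9 = u8 NAND u6 = False NAND True = True

u2 = False; u5 = True; u7 = True; u9 = True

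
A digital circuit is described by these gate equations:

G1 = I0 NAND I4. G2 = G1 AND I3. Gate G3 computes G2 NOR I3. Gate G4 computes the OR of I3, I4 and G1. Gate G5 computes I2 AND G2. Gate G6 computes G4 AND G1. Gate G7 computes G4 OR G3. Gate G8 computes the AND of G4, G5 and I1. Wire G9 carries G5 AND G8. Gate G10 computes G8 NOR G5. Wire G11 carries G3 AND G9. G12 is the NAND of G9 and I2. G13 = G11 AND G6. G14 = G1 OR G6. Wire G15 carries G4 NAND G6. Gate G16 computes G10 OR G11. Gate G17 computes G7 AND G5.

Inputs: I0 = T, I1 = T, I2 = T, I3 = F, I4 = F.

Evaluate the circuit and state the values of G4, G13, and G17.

G4 = T, G13 = F, G17 = F

G1 = I0 NAND I4 = T NAND F = T
G2 = G1 AND I3 = T AND F = F
G3 = G2 NOR I3 = F NOR F = T
G4 = I3 OR I4 OR G1 = F OR F OR T = T
G5 = I2 AND G2 = T AND F = F
G6 = G4 AND G1 = T AND T = T
G7 = G4 OR G3 = T OR T = T
G8 = G4 AND G5 AND I1 = T AND F AND T = F
G9 = G5 AND G8 = F AND F = F
G11 = G3 AND G9 = T AND F = F
G13 = G11 AND G6 = F AND T = F
G17 = G7 AND G5 = T AND F = F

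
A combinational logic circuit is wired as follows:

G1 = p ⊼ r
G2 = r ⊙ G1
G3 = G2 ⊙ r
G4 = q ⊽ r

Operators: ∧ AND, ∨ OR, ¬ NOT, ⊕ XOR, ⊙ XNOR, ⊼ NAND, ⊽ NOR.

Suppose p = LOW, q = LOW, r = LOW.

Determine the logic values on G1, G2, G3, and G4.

G1 = p NAND r = LOW NAND LOW = HIGH
G2 = r XNOR G1 = LOW XNOR HIGH = LOW
G3 = G2 XNOR r = LOW XNOR LOW = HIGH
G4 = q NOR r = LOW NOR LOW = HIGH

G1 = HIGH, G2 = LOW, G3 = HIGH, G4 = HIGH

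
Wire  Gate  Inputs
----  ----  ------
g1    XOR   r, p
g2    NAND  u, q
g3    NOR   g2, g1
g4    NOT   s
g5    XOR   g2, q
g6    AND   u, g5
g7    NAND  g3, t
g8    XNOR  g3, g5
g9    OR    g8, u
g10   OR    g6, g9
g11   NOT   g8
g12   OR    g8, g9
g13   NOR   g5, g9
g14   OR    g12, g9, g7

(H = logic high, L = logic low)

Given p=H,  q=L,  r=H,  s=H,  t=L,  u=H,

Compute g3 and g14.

g1 = r XOR p = H XOR H = L
g2 = u NAND q = H NAND L = H
g3 = g2 NOR g1 = H NOR L = L
g5 = g2 XOR q = H XOR L = H
g7 = g3 NAND t = L NAND L = H
g8 = g3 XNOR g5 = L XNOR H = L
g9 = g8 OR u = L OR H = H
g12 = g8 OR g9 = L OR H = H
g14 = g12 OR g9 OR g7 = H OR H OR H = H

g3 = L, g14 = H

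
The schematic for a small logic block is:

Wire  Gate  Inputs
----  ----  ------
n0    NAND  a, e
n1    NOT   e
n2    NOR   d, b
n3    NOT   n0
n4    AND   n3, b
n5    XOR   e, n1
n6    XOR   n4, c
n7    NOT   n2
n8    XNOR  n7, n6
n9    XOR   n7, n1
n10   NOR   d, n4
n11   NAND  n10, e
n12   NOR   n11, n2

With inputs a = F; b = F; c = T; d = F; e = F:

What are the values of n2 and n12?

n2 = T; n12 = F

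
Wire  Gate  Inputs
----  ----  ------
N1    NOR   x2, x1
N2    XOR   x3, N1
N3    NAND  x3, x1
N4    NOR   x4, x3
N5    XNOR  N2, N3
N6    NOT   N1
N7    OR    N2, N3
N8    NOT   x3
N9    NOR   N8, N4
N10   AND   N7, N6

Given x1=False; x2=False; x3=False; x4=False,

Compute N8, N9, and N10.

N1 = x2 NOR x1 = False NOR False = True
N2 = x3 XOR N1 = False XOR True = True
N3 = x3 NAND x1 = False NAND False = True
N4 = x4 NOR x3 = False NOR False = True
N6 = NOT N1 = NOT True = False
N7 = N2 OR N3 = True OR True = True
N8 = NOT x3 = NOT False = True
N9 = N8 NOR N4 = True NOR True = False
N10 = N7 AND N6 = True AND False = False

N8 = True; N9 = False; N10 = False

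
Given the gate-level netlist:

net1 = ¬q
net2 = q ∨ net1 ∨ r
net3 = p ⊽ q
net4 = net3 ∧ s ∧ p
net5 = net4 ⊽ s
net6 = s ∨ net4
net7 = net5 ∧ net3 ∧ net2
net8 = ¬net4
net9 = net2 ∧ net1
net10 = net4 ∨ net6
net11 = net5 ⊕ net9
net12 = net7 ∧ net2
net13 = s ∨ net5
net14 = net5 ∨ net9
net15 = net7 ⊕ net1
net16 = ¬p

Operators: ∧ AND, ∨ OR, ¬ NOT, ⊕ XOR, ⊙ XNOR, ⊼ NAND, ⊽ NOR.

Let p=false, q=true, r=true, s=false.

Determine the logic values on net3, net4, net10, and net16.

net3 = false, net4 = false, net10 = false, net16 = true

net3 = p NOR q = false NOR true = false
net4 = net3 AND s AND p = false AND false AND false = false
net6 = s OR net4 = false OR false = false
net10 = net4 OR net6 = false OR false = false
net16 = NOT p = NOT false = true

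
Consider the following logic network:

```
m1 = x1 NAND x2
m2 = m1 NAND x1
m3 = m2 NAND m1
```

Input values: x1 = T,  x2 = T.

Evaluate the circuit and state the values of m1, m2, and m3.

m1 = F  m2 = T  m3 = T

m1 = x1 NAND x2 = T NAND T = F
m2 = m1 NAND x1 = F NAND T = T
m3 = m2 NAND m1 = T NAND F = T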